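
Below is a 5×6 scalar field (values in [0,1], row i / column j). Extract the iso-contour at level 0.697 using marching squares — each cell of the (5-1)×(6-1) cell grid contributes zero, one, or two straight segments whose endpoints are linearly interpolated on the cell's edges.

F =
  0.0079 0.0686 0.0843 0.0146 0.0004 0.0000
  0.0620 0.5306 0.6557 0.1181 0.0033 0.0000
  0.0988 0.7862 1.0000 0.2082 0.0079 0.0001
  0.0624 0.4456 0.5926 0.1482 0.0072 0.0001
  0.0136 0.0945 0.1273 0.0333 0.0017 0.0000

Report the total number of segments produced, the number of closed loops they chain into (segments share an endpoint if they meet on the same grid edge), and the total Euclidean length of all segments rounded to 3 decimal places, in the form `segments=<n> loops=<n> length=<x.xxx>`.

cell (1,0): code 0100 → (1.651,1.000)–(2.000,0.870)
cell (1,1): code 1100 → (1.120,2.000)–(1.651,1.000)
cell (1,2): code 1000 → (2.000,2.383)–(1.120,2.000)
cell (2,0): code 0010 → (2.000,0.870)–(2.262,1.000)
cell (2,1): code 0011 → (2.262,1.000)–(2.744,2.000)
cell (2,2): code 0001 → (2.744,2.000)–(2.000,2.383)
total: 6 segments, chained into 1 closed loop(s), length Σ = 4.702967

segments=6 loops=1 length=4.703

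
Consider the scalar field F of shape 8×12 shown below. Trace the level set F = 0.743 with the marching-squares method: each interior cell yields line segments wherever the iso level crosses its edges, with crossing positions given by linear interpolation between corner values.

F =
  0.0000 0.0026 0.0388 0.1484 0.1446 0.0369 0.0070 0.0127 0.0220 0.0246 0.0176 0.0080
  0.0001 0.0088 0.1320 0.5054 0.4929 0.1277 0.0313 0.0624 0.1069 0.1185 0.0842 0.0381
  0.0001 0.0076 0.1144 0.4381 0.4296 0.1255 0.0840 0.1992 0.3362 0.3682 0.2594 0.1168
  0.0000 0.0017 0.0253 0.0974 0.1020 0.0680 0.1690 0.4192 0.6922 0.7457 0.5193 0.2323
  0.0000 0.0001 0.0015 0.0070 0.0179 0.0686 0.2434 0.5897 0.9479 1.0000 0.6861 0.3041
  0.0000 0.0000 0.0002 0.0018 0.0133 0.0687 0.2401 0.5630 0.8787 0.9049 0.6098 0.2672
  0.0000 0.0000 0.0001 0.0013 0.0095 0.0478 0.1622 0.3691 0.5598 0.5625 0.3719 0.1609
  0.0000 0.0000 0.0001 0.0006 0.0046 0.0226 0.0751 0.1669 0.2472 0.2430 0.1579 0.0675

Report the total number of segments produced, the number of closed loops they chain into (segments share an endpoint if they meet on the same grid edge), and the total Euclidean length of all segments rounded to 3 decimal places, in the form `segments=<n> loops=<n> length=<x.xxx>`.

cell (2,8): code 0100 → (2.993,9.000)–(3.000,8.950)
cell (2,9): code 1000 → (3.000,9.012)–(2.993,9.000)
cell (3,7): code 0100 → (3.199,8.000)–(4.000,7.428)
cell (3,8): code 1110 → (3.000,8.950)–(3.199,8.000)
cell (3,9): code 1001 → (4.000,9.819)–(3.000,9.012)
cell (4,7): code 0110 → (4.000,7.428)–(5.000,7.570)
cell (4,9): code 1001 → (5.000,9.549)–(4.000,9.819)
cell (5,7): code 0010 → (5.000,7.570)–(5.426,8.000)
cell (5,8): code 0011 → (5.426,8.000)–(5.473,9.000)
cell (5,9): code 0001 → (5.473,9.000)–(5.000,9.549)
total: 10 segments, chained into 1 closed loop(s), length Σ = 7.680537

segments=10 loops=1 length=7.681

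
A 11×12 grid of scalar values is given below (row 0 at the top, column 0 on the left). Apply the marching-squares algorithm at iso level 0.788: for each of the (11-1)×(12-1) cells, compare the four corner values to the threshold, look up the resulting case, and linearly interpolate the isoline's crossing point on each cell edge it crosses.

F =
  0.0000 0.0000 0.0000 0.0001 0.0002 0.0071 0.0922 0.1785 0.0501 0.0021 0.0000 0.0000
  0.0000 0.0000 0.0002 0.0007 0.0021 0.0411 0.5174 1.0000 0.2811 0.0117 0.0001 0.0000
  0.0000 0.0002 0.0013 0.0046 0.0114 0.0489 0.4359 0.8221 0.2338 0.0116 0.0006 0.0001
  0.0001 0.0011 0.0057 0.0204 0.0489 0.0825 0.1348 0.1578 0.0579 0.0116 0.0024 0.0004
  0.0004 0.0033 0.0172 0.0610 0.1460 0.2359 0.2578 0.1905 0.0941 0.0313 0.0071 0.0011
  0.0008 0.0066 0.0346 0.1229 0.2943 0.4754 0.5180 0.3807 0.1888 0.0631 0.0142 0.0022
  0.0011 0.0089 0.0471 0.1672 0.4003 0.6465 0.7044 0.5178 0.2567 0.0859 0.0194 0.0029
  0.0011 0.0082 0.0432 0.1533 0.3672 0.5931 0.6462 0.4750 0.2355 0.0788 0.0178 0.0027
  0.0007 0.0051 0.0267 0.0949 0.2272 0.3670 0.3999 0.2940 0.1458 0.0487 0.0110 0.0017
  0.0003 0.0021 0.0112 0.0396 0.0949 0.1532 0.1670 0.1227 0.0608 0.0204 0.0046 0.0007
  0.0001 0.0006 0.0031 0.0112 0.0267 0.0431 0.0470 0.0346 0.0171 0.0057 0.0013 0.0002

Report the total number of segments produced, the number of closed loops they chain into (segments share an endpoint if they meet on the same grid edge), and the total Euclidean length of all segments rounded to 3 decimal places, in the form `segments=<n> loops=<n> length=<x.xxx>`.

cell (0,6): code 0100 → (0.742,7.000)–(1.000,6.561)
cell (0,7): code 1000 → (1.000,7.295)–(0.742,7.000)
cell (1,6): code 0110 → (1.000,6.561)–(2.000,6.912)
cell (1,7): code 1001 → (2.000,7.058)–(1.000,7.295)
cell (2,6): code 0010 → (2.000,6.912)–(2.051,7.000)
cell (2,7): code 0001 → (2.051,7.000)–(2.000,7.058)
total: 6 segments, chained into 1 closed loop(s), length Σ = 3.168402

segments=6 loops=1 length=3.168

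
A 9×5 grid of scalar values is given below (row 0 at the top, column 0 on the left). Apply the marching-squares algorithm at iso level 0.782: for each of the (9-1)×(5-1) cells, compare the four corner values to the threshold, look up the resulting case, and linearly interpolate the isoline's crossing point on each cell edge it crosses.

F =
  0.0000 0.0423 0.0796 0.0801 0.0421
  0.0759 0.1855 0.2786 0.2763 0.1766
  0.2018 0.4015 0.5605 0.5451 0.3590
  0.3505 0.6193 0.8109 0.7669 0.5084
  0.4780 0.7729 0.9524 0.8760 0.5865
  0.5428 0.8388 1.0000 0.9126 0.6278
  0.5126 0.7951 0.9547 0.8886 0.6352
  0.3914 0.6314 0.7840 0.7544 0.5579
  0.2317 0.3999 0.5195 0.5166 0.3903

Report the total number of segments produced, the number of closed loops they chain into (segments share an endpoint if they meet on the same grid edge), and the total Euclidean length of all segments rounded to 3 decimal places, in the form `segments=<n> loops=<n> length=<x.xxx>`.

segments=16 loops=1 length=10.856

cell (2,1): code 0100 → (2.885,2.000)–(3.000,1.849)
cell (2,2): code 1000 → (3.000,2.657)–(2.885,2.000)
cell (3,1): code 0110 → (3.000,1.849)–(4.000,1.051)
cell (3,2): code 1101 → (3.138,3.000)–(3.000,2.657)
cell (3,3): code 1000 → (4.000,3.325)–(3.138,3.000)
cell (4,0): code 0100 → (4.138,1.000)–(5.000,0.808)
cell (4,1): code 1110 → (4.000,1.051)–(4.138,1.000)
cell (4,3): code 1001 → (5.000,3.459)–(4.000,3.325)
cell (5,0): code 0110 → (5.000,0.808)–(6.000,0.954)
cell (5,3): code 1001 → (6.000,3.421)–(5.000,3.459)
cell (6,0): code 0010 → (6.000,0.954)–(6.080,1.000)
cell (6,1): code 0111 → (6.080,1.000)–(7.000,1.987)
cell (6,2): code 1011 → (7.000,2.068)–(6.794,3.000)
cell (6,3): code 0001 → (6.794,3.000)–(6.000,3.421)
cell (7,1): code 0010 → (7.000,1.987)–(7.008,2.000)
cell (7,2): code 0001 → (7.008,2.000)–(7.000,2.068)
total: 16 segments, chained into 1 closed loop(s), length Σ = 10.856048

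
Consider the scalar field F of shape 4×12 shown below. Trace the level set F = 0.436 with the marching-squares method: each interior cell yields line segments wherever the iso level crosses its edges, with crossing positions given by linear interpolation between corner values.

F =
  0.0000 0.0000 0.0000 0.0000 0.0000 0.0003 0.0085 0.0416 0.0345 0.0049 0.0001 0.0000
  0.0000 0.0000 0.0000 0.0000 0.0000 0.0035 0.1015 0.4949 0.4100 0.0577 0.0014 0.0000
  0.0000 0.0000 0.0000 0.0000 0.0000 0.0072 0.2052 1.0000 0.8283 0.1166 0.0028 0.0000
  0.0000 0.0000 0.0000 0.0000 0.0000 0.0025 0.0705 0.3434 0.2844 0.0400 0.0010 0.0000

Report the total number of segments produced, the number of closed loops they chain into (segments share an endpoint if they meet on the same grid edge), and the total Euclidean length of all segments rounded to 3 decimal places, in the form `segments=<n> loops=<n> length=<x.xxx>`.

cell (0,6): code 0100 → (0.870,7.000)–(1.000,6.850)
cell (0,7): code 1000 → (1.000,7.694)–(0.870,7.000)
cell (1,6): code 0110 → (1.000,6.850)–(2.000,6.290)
cell (1,7): code 1101 → (1.062,8.000)–(1.000,7.694)
cell (1,8): code 1000 → (2.000,8.551)–(1.062,8.000)
cell (2,6): code 0010 → (2.000,6.290)–(2.859,7.000)
cell (2,7): code 0011 → (2.859,7.000)–(2.721,8.000)
cell (2,8): code 0001 → (2.721,8.000)–(2.000,8.551)
total: 8 segments, chained into 1 closed loop(s), length Σ = 6.481849

segments=8 loops=1 length=6.482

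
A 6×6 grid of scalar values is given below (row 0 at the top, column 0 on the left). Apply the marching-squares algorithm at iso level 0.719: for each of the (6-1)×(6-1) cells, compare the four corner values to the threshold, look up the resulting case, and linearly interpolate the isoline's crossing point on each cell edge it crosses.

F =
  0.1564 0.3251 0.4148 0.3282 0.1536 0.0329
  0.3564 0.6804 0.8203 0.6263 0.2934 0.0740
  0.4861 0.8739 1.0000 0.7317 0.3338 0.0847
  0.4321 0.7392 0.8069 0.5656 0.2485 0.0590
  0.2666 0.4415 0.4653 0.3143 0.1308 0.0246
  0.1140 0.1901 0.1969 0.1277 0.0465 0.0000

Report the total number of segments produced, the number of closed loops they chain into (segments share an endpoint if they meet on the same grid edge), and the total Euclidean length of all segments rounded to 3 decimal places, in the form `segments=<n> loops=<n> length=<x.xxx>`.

segments=12 loops=1 length=7.522

cell (0,1): code 0100 → (0.750,2.000)–(1.000,1.276)
cell (0,2): code 1000 → (1.000,2.522)–(0.750,2.000)
cell (1,0): code 0100 → (1.199,1.000)–(2.000,0.601)
cell (1,1): code 1110 → (1.000,1.276)–(1.199,1.000)
cell (1,2): code 1101 → (1.880,3.000)–(1.000,2.522)
cell (1,3): code 1000 → (2.000,3.032)–(1.880,3.000)
cell (2,0): code 0110 → (2.000,0.601)–(3.000,0.934)
cell (2,2): code 1011 → (3.000,2.364)–(2.076,3.000)
cell (2,3): code 0001 → (2.076,3.000)–(2.000,3.032)
cell (3,0): code 0010 → (3.000,0.934)–(3.068,1.000)
cell (3,1): code 0011 → (3.068,1.000)–(3.257,2.000)
cell (3,2): code 0001 → (3.257,2.000)–(3.000,2.364)
total: 12 segments, chained into 1 closed loop(s), length Σ = 7.522030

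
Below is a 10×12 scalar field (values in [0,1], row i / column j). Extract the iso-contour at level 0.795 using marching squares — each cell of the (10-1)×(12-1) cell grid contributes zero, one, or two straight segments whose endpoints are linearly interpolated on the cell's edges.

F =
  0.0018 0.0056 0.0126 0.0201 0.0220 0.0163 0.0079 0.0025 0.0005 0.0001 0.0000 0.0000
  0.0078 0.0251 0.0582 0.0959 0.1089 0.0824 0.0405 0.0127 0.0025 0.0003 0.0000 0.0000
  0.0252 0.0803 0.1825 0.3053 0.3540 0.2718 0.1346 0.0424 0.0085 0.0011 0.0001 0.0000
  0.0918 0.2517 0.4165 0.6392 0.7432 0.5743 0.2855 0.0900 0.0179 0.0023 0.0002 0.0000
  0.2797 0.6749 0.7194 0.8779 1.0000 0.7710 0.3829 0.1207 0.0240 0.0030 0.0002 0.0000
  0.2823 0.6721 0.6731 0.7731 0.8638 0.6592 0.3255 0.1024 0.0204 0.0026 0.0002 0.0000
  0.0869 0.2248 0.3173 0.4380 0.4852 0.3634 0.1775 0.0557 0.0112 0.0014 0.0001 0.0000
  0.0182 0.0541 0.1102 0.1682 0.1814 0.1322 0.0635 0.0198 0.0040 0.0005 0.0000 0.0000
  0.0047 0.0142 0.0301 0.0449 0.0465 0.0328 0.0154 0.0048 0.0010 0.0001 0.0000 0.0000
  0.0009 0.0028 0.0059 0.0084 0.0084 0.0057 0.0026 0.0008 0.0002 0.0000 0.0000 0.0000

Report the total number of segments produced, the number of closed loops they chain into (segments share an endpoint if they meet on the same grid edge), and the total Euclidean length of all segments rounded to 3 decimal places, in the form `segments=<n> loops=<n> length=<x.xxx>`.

cell (3,2): code 0100 → (3.653,3.000)–(4.000,2.477)
cell (3,3): code 1100 → (3.202,4.000)–(3.653,3.000)
cell (3,4): code 1000 → (4.000,4.895)–(3.202,4.000)
cell (4,2): code 0010 → (4.000,2.477)–(4.791,3.000)
cell (4,3): code 0111 → (4.791,3.000)–(5.000,3.241)
cell (4,4): code 1001 → (5.000,4.336)–(4.000,4.895)
cell (5,3): code 0010 → (5.000,3.241)–(5.182,4.000)
cell (5,4): code 0001 → (5.182,4.000)–(5.000,4.336)
total: 8 segments, chained into 1 closed loop(s), length Σ = 6.499728

segments=8 loops=1 length=6.500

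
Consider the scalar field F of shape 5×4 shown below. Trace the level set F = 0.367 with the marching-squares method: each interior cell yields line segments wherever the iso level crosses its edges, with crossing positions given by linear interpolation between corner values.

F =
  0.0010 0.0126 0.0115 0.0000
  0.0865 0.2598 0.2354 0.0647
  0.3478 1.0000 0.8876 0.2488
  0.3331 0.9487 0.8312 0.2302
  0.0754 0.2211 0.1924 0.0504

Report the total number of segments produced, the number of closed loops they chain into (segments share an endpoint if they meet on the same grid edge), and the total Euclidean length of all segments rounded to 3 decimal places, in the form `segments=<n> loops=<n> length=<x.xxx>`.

segments=8 loops=1 length=8.738

cell (1,0): code 0100 → (1.145,1.000)–(2.000,0.029)
cell (1,1): code 1100 → (1.202,2.000)–(1.145,1.000)
cell (1,2): code 1000 → (2.000,2.815)–(1.202,2.000)
cell (2,0): code 0110 → (2.000,0.029)–(3.000,0.055)
cell (2,2): code 1001 → (3.000,2.772)–(2.000,2.815)
cell (3,0): code 0010 → (3.000,0.055)–(3.799,1.000)
cell (3,1): code 0011 → (3.799,1.000)–(3.727,2.000)
cell (3,2): code 0001 → (3.727,2.000)–(3.000,2.772)
total: 8 segments, chained into 1 closed loop(s), length Σ = 8.738073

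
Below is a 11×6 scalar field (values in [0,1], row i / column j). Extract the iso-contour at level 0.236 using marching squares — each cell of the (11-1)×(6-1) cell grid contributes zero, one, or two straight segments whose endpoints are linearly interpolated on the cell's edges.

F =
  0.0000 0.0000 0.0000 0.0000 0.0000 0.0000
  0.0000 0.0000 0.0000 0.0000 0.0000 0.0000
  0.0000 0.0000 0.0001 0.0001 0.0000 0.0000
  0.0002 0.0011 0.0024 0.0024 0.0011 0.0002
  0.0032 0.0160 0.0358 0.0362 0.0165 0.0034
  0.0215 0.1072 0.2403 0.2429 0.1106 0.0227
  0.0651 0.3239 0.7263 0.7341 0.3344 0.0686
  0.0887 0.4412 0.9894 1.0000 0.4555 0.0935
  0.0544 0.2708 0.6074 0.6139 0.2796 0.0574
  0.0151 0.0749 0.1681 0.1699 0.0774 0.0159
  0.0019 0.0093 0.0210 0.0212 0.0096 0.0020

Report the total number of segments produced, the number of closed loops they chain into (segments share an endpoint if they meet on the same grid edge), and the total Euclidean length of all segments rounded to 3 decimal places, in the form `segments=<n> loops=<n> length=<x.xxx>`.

cell (4,1): code 0100 → (4.979,2.000)–(5.000,1.968)
cell (4,2): code 1100 → (4.967,3.000)–(4.979,2.000)
cell (4,3): code 1000 → (5.000,3.052)–(4.967,3.000)
cell (5,0): code 0100 → (5.594,1.000)–(6.000,0.660)
cell (5,1): code 1110 → (5.000,1.968)–(5.594,1.000)
cell (5,3): code 1101 → (5.560,4.000)–(5.000,3.052)
cell (5,4): code 1000 → (6.000,4.370)–(5.560,4.000)
cell (6,0): code 0110 → (6.000,0.660)–(7.000,0.418)
cell (6,4): code 1001 → (7.000,4.606)–(6.000,4.370)
cell (7,0): code 0110 → (7.000,0.418)–(8.000,0.839)
cell (7,4): code 1001 → (8.000,4.196)–(7.000,4.606)
cell (8,0): code 0010 → (8.000,0.839)–(8.178,1.000)
cell (8,1): code 0011 → (8.178,1.000)–(8.845,2.000)
cell (8,2): code 0011 → (8.845,2.000)–(8.851,3.000)
cell (8,3): code 0011 → (8.851,3.000)–(8.216,4.000)
cell (8,4): code 0001 → (8.216,4.000)–(8.000,4.196)
total: 16 segments, chained into 1 closed loop(s), length Σ = 12.582053

segments=16 loops=1 length=12.582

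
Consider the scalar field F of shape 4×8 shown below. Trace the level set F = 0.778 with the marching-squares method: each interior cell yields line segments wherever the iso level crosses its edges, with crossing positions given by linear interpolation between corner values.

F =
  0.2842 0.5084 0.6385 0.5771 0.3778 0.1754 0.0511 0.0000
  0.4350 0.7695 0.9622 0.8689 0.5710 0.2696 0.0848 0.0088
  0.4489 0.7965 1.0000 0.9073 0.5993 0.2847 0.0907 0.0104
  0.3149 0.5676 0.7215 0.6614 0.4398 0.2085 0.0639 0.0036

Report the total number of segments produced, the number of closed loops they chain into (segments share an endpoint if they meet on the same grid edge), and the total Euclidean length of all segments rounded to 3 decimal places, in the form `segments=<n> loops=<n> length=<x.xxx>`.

cell (0,1): code 0100 → (0.431,2.000)–(1.000,1.044)
cell (0,2): code 1100 → (0.688,3.000)–(0.431,2.000)
cell (0,3): code 1000 → (1.000,3.305)–(0.688,3.000)
cell (1,0): code 0100 → (1.315,1.000)–(2.000,0.947)
cell (1,1): code 1110 → (1.000,1.044)–(1.315,1.000)
cell (1,3): code 1001 → (2.000,3.420)–(1.000,3.305)
cell (2,0): code 0010 → (2.000,0.947)–(2.081,1.000)
cell (2,1): code 0011 → (2.081,1.000)–(2.797,2.000)
cell (2,2): code 0011 → (2.797,2.000)–(2.526,3.000)
cell (2,3): code 0001 → (2.526,3.000)–(2.000,3.420)
total: 10 segments, chained into 1 closed loop(s), length Σ = 7.628679

segments=10 loops=1 length=7.629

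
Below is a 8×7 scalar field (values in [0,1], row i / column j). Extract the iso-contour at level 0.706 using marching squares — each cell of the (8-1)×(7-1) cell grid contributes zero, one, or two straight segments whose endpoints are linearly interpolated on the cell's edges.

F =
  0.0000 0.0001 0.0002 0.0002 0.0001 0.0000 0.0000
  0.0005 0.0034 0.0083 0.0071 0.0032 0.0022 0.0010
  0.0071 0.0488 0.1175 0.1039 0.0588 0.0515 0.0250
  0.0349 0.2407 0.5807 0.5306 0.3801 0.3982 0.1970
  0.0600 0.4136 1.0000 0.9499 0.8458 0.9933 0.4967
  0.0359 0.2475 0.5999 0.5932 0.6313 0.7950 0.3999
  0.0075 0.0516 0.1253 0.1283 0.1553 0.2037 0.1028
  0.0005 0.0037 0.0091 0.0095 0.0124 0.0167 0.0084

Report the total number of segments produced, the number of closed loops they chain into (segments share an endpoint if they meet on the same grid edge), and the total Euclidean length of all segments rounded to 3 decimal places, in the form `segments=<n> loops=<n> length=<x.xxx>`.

segments=12 loops=1 length=10.039

cell (3,1): code 0100 → (3.299,2.000)–(4.000,1.499)
cell (3,2): code 1100 → (3.418,3.000)–(3.299,2.000)
cell (3,3): code 1100 → (3.700,4.000)–(3.418,3.000)
cell (3,4): code 1100 → (3.517,5.000)–(3.700,4.000)
cell (3,5): code 1000 → (4.000,5.579)–(3.517,5.000)
cell (4,1): code 0010 → (4.000,1.499)–(4.735,2.000)
cell (4,2): code 0011 → (4.735,2.000)–(4.684,3.000)
cell (4,3): code 0011 → (4.684,3.000)–(4.652,4.000)
cell (4,4): code 0111 → (4.652,4.000)–(5.000,4.456)
cell (4,5): code 1001 → (5.000,5.225)–(4.000,5.579)
cell (5,4): code 0010 → (5.000,4.456)–(5.151,5.000)
cell (5,5): code 0001 → (5.151,5.000)–(5.000,5.225)
total: 12 segments, chained into 1 closed loop(s), length Σ = 10.039012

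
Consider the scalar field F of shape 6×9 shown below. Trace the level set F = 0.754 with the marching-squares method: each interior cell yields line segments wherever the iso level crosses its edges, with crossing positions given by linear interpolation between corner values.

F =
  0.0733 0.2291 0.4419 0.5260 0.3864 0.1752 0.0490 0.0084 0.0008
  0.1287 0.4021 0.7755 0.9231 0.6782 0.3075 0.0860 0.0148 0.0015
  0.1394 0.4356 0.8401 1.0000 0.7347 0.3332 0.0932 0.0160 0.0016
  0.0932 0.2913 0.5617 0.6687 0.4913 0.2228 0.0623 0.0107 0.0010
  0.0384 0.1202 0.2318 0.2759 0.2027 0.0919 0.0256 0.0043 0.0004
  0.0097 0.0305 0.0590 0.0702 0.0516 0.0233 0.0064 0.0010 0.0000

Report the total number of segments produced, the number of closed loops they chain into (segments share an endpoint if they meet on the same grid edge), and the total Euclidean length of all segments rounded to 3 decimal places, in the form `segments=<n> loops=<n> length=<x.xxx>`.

cell (0,1): code 0100 → (0.936,2.000)–(1.000,1.942)
cell (0,2): code 1100 → (0.574,3.000)–(0.936,2.000)
cell (0,3): code 1000 → (1.000,3.690)–(0.574,3.000)
cell (1,1): code 0110 → (1.000,1.942)–(2.000,1.787)
cell (1,3): code 1001 → (2.000,3.927)–(1.000,3.690)
cell (2,1): code 0010 → (2.000,1.787)–(2.309,2.000)
cell (2,2): code 0011 → (2.309,2.000)–(2.743,3.000)
cell (2,3): code 0001 → (2.743,3.000)–(2.000,3.927)
total: 8 segments, chained into 1 closed loop(s), length Σ = 6.653769

segments=8 loops=1 length=6.654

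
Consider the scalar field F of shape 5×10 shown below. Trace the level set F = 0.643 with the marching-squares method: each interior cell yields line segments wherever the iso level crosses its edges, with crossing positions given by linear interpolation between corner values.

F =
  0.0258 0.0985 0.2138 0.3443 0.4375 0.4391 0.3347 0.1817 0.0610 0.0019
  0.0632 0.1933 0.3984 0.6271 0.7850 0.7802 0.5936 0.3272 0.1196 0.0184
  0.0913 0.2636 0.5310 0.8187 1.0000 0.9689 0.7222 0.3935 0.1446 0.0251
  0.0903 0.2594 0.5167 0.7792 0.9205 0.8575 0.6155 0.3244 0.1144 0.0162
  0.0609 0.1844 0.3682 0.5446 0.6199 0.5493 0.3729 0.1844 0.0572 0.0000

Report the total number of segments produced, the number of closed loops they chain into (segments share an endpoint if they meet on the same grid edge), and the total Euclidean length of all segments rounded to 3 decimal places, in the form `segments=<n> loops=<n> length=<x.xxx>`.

segments=14 loops=1 length=11.240

cell (0,3): code 0100 → (0.591,4.000)–(1.000,3.101)
cell (0,4): code 1100 → (0.598,5.000)–(0.591,4.000)
cell (0,5): code 1000 → (1.000,5.735)–(0.598,5.000)
cell (1,2): code 0100 → (1.083,3.000)–(2.000,2.389)
cell (1,3): code 1110 → (1.000,3.101)–(1.083,3.000)
cell (1,5): code 1101 → (1.384,6.000)–(1.000,5.735)
cell (1,6): code 1000 → (2.000,6.241)–(1.384,6.000)
cell (2,2): code 0110 → (2.000,2.389)–(3.000,2.481)
cell (2,5): code 1011 → (3.000,5.886)–(2.742,6.000)
cell (2,6): code 0001 → (2.742,6.000)–(2.000,6.241)
cell (3,2): code 0010 → (3.000,2.481)–(3.581,3.000)
cell (3,3): code 0011 → (3.581,3.000)–(3.923,4.000)
cell (3,4): code 0011 → (3.923,4.000)–(3.696,5.000)
cell (3,5): code 0001 → (3.696,5.000)–(3.000,5.886)
total: 14 segments, chained into 1 closed loop(s), length Σ = 11.240392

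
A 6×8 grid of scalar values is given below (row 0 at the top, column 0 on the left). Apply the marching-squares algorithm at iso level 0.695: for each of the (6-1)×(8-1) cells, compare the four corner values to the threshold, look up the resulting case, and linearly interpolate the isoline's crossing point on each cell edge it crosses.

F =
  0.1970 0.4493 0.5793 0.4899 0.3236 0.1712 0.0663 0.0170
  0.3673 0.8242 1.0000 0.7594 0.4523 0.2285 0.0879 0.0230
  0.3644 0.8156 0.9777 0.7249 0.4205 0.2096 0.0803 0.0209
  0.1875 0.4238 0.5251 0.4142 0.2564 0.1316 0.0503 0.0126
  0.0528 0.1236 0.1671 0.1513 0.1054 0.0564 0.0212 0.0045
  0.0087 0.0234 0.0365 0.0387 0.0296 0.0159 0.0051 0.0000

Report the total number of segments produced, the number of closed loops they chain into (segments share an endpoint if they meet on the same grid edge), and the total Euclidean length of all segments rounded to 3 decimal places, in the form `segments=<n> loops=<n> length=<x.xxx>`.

cell (0,0): code 0100 → (0.655,1.000)–(1.000,0.717)
cell (0,1): code 1100 → (0.275,2.000)–(0.655,1.000)
cell (0,2): code 1100 → (0.761,3.000)–(0.275,2.000)
cell (0,3): code 1000 → (1.000,3.210)–(0.761,3.000)
cell (1,0): code 0110 → (1.000,0.717)–(2.000,0.733)
cell (1,3): code 1001 → (2.000,3.098)–(1.000,3.210)
cell (2,0): code 0010 → (2.000,0.733)–(2.308,1.000)
cell (2,1): code 0011 → (2.308,1.000)–(2.625,2.000)
cell (2,2): code 0011 → (2.625,2.000)–(2.096,3.000)
cell (2,3): code 0001 → (2.096,3.000)–(2.000,3.098)
total: 10 segments, chained into 1 closed loop(s), length Σ = 7.676945

segments=10 loops=1 length=7.677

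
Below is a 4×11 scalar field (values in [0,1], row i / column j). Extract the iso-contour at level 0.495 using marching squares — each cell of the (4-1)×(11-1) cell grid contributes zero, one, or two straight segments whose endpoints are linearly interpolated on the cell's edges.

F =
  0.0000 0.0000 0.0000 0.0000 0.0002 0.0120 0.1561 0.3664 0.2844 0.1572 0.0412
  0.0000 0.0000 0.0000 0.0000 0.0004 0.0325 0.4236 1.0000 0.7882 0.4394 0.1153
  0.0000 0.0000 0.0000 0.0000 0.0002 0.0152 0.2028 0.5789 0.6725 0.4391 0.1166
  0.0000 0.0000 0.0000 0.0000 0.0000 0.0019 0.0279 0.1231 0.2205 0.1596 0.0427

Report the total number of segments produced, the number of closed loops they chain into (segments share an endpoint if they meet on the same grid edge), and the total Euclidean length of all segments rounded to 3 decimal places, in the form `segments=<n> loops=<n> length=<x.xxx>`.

segments=8 loops=1 length=7.594

cell (0,6): code 0100 → (0.203,7.000)–(1.000,6.124)
cell (0,7): code 1100 → (0.418,8.000)–(0.203,7.000)
cell (0,8): code 1000 → (1.000,8.841)–(0.418,8.000)
cell (1,6): code 0110 → (1.000,6.124)–(2.000,6.777)
cell (1,8): code 1001 → (2.000,8.760)–(1.000,8.841)
cell (2,6): code 0010 → (2.000,6.777)–(2.184,7.000)
cell (2,7): code 0011 → (2.184,7.000)–(2.393,8.000)
cell (2,8): code 0001 → (2.393,8.000)–(2.000,8.760)
total: 8 segments, chained into 1 closed loop(s), length Σ = 7.593890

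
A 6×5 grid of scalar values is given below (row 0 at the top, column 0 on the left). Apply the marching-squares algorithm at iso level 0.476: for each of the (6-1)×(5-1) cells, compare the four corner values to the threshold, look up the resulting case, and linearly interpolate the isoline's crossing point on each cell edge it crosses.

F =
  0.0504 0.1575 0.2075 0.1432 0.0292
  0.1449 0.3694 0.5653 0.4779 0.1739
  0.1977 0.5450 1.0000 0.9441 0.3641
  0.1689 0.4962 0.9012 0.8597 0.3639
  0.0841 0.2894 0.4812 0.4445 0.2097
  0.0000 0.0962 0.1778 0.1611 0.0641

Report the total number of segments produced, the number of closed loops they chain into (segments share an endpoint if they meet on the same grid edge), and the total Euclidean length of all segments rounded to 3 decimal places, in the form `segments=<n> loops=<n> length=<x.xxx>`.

segments=14 loops=1 length=9.788

cell (0,1): code 0100 → (0.750,2.000)–(1.000,1.544)
cell (0,2): code 1100 → (0.994,3.000)–(0.750,2.000)
cell (0,3): code 1000 → (1.000,3.006)–(0.994,3.000)
cell (1,0): code 0100 → (1.607,1.000)–(2.000,0.801)
cell (1,1): code 1110 → (1.000,1.544)–(1.607,1.000)
cell (1,3): code 1001 → (2.000,3.807)–(1.000,3.006)
cell (2,0): code 0110 → (2.000,0.801)–(3.000,0.938)
cell (2,3): code 1001 → (3.000,3.774)–(2.000,3.807)
cell (3,0): code 0010 → (3.000,0.938)–(3.098,1.000)
cell (3,1): code 0111 → (3.098,1.000)–(4.000,1.973)
cell (3,2): code 1011 → (4.000,2.142)–(3.924,3.000)
cell (3,3): code 0001 → (3.924,3.000)–(3.000,3.774)
cell (4,1): code 0010 → (4.000,1.973)–(4.017,2.000)
cell (4,2): code 0001 → (4.017,2.000)–(4.000,2.142)
total: 14 segments, chained into 1 closed loop(s), length Σ = 9.788324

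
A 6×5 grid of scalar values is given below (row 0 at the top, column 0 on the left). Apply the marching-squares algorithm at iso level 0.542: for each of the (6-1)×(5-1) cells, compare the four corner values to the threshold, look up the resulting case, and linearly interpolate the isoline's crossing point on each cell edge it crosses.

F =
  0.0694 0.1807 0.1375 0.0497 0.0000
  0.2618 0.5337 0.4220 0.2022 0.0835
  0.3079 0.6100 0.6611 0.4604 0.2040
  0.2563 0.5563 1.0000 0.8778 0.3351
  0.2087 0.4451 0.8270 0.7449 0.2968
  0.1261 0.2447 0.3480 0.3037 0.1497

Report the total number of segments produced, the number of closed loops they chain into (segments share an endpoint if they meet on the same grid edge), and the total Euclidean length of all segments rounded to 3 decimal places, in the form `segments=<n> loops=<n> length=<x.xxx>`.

cell (1,0): code 0100 → (1.109,1.000)–(2.000,0.775)
cell (1,1): code 1100 → (1.502,2.000)–(1.109,1.000)
cell (1,2): code 1000 → (2.000,2.593)–(1.502,2.000)
cell (2,0): code 0110 → (2.000,0.775)–(3.000,0.952)
cell (2,2): code 1101 → (2.195,3.000)–(2.000,2.593)
cell (2,3): code 1000 → (3.000,3.619)–(2.195,3.000)
cell (3,0): code 0010 → (3.000,0.952)–(3.129,1.000)
cell (3,1): code 0111 → (3.129,1.000)–(4.000,1.254)
cell (3,3): code 1001 → (4.000,3.453)–(3.000,3.619)
cell (4,1): code 0010 → (4.000,1.254)–(4.595,2.000)
cell (4,2): code 0011 → (4.595,2.000)–(4.460,3.000)
cell (4,3): code 0001 → (4.460,3.000)–(4.000,3.453)
total: 12 segments, chained into 1 closed loop(s), length Σ = 9.917465

segments=12 loops=1 length=9.917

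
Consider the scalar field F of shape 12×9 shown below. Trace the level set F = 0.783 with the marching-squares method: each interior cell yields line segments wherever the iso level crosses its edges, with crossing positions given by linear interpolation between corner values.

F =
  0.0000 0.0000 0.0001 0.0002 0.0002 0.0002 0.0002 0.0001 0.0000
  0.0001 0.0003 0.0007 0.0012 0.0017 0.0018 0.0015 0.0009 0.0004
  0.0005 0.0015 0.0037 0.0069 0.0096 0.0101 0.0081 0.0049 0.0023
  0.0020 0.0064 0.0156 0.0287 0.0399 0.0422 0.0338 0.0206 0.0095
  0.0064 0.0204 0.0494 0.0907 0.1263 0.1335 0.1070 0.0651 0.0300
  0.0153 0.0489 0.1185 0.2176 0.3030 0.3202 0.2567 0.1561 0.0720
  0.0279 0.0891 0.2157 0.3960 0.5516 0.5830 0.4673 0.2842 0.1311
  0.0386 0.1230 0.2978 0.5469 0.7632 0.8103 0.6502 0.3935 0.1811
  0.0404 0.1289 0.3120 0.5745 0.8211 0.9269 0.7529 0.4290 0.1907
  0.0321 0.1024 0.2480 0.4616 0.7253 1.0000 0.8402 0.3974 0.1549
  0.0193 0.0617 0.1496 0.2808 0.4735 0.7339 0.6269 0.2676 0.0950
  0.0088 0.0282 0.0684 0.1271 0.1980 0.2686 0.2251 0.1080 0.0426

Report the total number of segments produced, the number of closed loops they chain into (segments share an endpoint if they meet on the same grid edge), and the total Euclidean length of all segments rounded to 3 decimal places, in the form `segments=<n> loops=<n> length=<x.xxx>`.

segments=12 loops=1 length=7.906

cell (6,4): code 0100 → (6.880,5.000)–(7.000,4.420)
cell (6,5): code 1000 → (7.000,5.171)–(6.880,5.000)
cell (7,3): code 0100 → (7.342,4.000)–(8.000,3.845)
cell (7,4): code 1110 → (7.000,4.420)–(7.342,4.000)
cell (7,5): code 1001 → (8.000,5.827)–(7.000,5.171)
cell (8,3): code 0010 → (8.000,3.845)–(8.398,4.000)
cell (8,4): code 0111 → (8.398,4.000)–(9.000,4.210)
cell (8,5): code 1101 → (8.345,6.000)–(8.000,5.827)
cell (8,6): code 1000 → (9.000,6.129)–(8.345,6.000)
cell (9,4): code 0010 → (9.000,4.210)–(9.815,5.000)
cell (9,5): code 0011 → (9.815,5.000)–(9.268,6.000)
cell (9,6): code 0001 → (9.268,6.000)–(9.000,6.129)
total: 12 segments, chained into 1 closed loop(s), length Σ = 7.905676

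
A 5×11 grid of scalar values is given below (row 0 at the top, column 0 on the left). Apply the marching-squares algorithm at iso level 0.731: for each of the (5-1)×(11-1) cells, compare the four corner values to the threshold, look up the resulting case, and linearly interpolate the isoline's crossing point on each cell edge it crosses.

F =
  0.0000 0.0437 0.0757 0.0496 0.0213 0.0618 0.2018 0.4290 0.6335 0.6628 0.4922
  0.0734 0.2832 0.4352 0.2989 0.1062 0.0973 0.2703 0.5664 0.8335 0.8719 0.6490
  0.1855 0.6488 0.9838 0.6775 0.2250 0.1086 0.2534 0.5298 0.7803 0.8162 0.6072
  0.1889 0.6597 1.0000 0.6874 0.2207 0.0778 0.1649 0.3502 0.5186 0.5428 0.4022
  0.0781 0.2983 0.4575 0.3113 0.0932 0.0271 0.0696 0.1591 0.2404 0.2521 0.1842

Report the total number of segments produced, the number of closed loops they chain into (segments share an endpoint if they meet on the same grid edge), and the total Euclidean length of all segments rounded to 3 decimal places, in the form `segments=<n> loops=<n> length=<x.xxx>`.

segments=14 loops=2 length=12.169

cell (0,7): code 0100 → (0.487,8.000)–(1.000,7.616)
cell (0,8): code 1100 → (0.326,9.000)–(0.487,8.000)
cell (0,9): code 1000 → (1.000,9.632)–(0.326,9.000)
cell (1,1): code 0100 → (1.539,2.000)–(2.000,1.245)
cell (1,2): code 1000 → (2.000,2.825)–(1.539,2.000)
cell (1,7): code 0110 → (1.000,7.616)–(2.000,7.803)
cell (1,9): code 1001 → (2.000,9.408)–(1.000,9.632)
cell (2,1): code 0110 → (2.000,1.245)–(3.000,1.210)
cell (2,2): code 1001 → (3.000,2.861)–(2.000,2.825)
cell (2,7): code 0010 → (2.000,7.803)–(2.188,8.000)
cell (2,8): code 0011 → (2.188,8.000)–(2.312,9.000)
cell (2,9): code 0001 → (2.312,9.000)–(2.000,9.408)
cell (3,1): code 0010 → (3.000,1.210)–(3.496,2.000)
cell (3,2): code 0001 → (3.496,2.000)–(3.000,2.861)
total: 14 segments, chained into 2 closed loop(s), length Σ = 12.169456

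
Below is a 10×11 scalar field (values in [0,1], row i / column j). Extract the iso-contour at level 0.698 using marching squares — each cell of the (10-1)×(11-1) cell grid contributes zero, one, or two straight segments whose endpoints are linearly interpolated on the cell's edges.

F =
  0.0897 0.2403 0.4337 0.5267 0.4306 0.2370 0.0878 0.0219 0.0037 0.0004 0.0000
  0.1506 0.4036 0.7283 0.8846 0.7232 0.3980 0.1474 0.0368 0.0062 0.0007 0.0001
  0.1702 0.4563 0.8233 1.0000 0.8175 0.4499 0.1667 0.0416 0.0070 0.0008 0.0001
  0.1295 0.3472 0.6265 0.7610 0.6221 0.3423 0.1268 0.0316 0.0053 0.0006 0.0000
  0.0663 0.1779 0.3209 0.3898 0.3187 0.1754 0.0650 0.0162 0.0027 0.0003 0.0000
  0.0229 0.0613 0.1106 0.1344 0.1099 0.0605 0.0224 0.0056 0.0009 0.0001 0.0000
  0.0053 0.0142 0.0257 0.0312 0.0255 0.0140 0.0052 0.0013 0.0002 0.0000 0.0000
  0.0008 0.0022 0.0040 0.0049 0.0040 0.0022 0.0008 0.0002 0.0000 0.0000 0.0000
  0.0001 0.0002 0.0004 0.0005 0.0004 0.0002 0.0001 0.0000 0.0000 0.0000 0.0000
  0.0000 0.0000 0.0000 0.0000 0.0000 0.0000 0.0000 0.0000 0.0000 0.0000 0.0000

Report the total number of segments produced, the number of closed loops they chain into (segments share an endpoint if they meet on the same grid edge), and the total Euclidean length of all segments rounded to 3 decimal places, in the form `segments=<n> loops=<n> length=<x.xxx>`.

segments=12 loops=1 length=8.202

cell (0,1): code 0100 → (0.897,2.000)–(1.000,1.907)
cell (0,2): code 1100 → (0.479,3.000)–(0.897,2.000)
cell (0,3): code 1100 → (0.914,4.000)–(0.479,3.000)
cell (0,4): code 1000 → (1.000,4.077)–(0.914,4.000)
cell (1,1): code 0110 → (1.000,1.907)–(2.000,1.659)
cell (1,4): code 1001 → (2.000,4.325)–(1.000,4.077)
cell (2,1): code 0010 → (2.000,1.659)–(2.637,2.000)
cell (2,2): code 0111 → (2.637,2.000)–(3.000,2.532)
cell (2,3): code 1011 → (3.000,3.454)–(2.612,4.000)
cell (2,4): code 0001 → (2.612,4.000)–(2.000,4.325)
cell (3,2): code 0010 → (3.000,2.532)–(3.170,3.000)
cell (3,3): code 0001 → (3.170,3.000)–(3.000,3.454)
total: 12 segments, chained into 1 closed loop(s), length Σ = 8.201751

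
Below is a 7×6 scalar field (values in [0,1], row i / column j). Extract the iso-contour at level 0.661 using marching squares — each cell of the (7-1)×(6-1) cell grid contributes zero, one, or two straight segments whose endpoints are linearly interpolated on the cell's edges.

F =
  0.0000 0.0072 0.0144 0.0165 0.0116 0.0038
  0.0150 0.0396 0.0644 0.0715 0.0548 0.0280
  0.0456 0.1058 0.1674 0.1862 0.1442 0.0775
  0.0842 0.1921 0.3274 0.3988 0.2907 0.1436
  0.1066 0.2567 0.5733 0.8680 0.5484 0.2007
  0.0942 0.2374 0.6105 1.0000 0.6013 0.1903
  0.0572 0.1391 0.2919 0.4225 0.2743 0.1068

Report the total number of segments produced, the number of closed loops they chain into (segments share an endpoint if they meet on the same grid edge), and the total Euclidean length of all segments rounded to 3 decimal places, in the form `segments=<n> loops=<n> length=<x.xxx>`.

cell (3,2): code 0100 → (3.559,3.000)–(4.000,2.298)
cell (3,3): code 1000 → (4.000,3.648)–(3.559,3.000)
cell (4,2): code 0110 → (4.000,2.298)–(5.000,2.130)
cell (4,3): code 1001 → (5.000,3.850)–(4.000,3.648)
cell (5,2): code 0010 → (5.000,2.130)–(5.587,3.000)
cell (5,3): code 0001 → (5.587,3.000)–(5.000,3.850)
total: 6 segments, chained into 1 closed loop(s), length Σ = 5.730467

segments=6 loops=1 length=5.730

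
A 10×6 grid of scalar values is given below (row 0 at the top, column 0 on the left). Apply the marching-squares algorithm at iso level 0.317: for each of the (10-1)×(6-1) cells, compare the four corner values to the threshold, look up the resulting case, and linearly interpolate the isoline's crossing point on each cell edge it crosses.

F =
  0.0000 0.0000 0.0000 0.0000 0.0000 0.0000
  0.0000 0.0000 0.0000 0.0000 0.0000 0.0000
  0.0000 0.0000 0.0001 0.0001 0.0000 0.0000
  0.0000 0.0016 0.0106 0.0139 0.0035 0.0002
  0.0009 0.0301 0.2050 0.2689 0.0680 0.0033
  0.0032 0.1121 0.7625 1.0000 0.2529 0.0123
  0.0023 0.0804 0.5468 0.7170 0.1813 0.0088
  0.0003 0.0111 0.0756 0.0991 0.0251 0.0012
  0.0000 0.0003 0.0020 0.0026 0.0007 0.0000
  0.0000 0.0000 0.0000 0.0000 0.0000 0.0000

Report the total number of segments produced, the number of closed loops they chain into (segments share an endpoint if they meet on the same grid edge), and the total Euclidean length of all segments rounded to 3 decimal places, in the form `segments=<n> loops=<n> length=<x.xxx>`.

cell (4,1): code 0100 → (4.201,2.000)–(5.000,1.315)
cell (4,2): code 1100 → (4.066,3.000)–(4.201,2.000)
cell (4,3): code 1000 → (5.000,3.914)–(4.066,3.000)
cell (5,1): code 0110 → (5.000,1.315)–(6.000,1.507)
cell (5,3): code 1001 → (6.000,3.747)–(5.000,3.914)
cell (6,1): code 0010 → (6.000,1.507)–(6.488,2.000)
cell (6,2): code 0011 → (6.488,2.000)–(6.647,3.000)
cell (6,3): code 0001 → (6.647,3.000)–(6.000,3.747)
total: 8 segments, chained into 1 closed loop(s), length Σ = 8.095082

segments=8 loops=1 length=8.095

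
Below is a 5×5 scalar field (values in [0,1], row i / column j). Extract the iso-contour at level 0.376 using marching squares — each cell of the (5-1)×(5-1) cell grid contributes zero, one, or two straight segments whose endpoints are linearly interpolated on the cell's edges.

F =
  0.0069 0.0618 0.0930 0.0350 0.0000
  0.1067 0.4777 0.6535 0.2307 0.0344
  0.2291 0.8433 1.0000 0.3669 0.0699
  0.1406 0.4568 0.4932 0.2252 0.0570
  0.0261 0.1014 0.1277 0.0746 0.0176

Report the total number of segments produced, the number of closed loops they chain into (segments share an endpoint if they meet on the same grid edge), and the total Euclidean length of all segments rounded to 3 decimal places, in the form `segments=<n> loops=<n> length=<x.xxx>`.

cell (0,0): code 0100 → (0.755,1.000)–(1.000,0.726)
cell (0,1): code 1100 → (0.505,2.000)–(0.755,1.000)
cell (0,2): code 1000 → (1.000,2.656)–(0.505,2.000)
cell (1,0): code 0110 → (1.000,0.726)–(2.000,0.239)
cell (1,2): code 1001 → (2.000,2.986)–(1.000,2.656)
cell (2,0): code 0110 → (2.000,0.239)–(3.000,0.744)
cell (2,2): code 1001 → (3.000,2.437)–(2.000,2.986)
cell (3,0): code 0010 → (3.000,0.744)–(3.227,1.000)
cell (3,1): code 0011 → (3.227,1.000)–(3.321,2.000)
cell (3,2): code 0001 → (3.321,2.000)–(3.000,2.437)
total: 10 segments, chained into 1 closed loop(s), length Σ = 8.534877

segments=10 loops=1 length=8.535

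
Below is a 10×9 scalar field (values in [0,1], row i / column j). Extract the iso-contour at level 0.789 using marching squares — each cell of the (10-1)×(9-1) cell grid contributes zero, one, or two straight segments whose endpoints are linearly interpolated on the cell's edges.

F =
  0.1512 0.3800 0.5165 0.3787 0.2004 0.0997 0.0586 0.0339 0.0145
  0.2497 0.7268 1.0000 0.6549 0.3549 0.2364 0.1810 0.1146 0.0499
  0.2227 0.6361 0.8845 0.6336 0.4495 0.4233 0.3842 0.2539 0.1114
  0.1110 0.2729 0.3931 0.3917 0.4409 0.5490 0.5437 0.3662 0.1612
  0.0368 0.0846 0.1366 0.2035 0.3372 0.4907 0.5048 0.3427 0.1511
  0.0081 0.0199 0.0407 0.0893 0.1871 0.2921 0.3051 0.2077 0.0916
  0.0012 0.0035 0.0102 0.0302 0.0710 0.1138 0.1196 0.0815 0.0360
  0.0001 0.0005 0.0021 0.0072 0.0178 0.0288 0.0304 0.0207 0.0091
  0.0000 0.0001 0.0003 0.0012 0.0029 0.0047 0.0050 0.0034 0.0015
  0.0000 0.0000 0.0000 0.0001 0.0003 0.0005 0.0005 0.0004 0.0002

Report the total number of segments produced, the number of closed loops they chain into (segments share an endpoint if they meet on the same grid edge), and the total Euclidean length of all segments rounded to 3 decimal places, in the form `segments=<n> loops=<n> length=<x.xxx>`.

cell (0,1): code 0100 → (0.564,2.000)–(1.000,1.228)
cell (0,2): code 1000 → (1.000,2.611)–(0.564,2.000)
cell (1,1): code 0110 → (1.000,1.228)–(2.000,1.616)
cell (1,2): code 1001 → (2.000,2.381)–(1.000,2.611)
cell (2,1): code 0010 → (2.000,1.616)–(2.194,2.000)
cell (2,2): code 0001 → (2.194,2.000)–(2.000,2.381)
total: 6 segments, chained into 1 closed loop(s), length Σ = 4.595312

segments=6 loops=1 length=4.595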